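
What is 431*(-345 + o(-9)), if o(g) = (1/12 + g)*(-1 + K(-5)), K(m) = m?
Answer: -251273/2 ≈ -1.2564e+5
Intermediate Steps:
o(g) = -½ - 6*g (o(g) = (1/12 + g)*(-1 - 5) = (1/12 + g)*(-6) = -½ - 6*g)
431*(-345 + o(-9)) = 431*(-345 + (-½ - 6*(-9))) = 431*(-345 + (-½ + 54)) = 431*(-345 + 107/2) = 431*(-583/2) = -251273/2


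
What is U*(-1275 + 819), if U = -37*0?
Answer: 0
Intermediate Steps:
U = 0
U*(-1275 + 819) = 0*(-1275 + 819) = 0*(-456) = 0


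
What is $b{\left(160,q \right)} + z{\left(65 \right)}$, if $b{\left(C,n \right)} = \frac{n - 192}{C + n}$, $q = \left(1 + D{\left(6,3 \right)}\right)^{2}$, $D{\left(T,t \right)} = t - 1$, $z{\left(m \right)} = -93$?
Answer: $- \frac{15900}{169} \approx -94.083$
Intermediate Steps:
$D{\left(T,t \right)} = -1 + t$
$q = 9$ ($q = \left(1 + \left(-1 + 3\right)\right)^{2} = \left(1 + 2\right)^{2} = 3^{2} = 9$)
$b{\left(C,n \right)} = \frac{-192 + n}{C + n}$
$b{\left(160,q \right)} + z{\left(65 \right)} = \frac{-192 + 9}{160 + 9} - 93 = \frac{1}{169} \left(-183\right) - 93 = - \frac{183}{169} - 93 = - \frac{15900}{169}$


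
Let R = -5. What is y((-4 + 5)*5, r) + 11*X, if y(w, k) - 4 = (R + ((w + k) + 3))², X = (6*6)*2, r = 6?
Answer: 877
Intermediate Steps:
X = 72 (X = 36*2 = 72)
y(w, k) = 4 + (-2 + k + w)² (y(w, k) = 4 + (-5 + ((w + k) + 3))² = 4 + (-5 + ((k + w) + 3))² = 4 + (-5 + (3 + k + w))² = 4 + (-2 + k + w)²)
y((-4 + 5)*5, r) + 11*X = (4 + (-2 + 6 + (-4 + 5)*5)²) + 11*72 = (4 + (-2 + 6 + 1*5)²) + 792 = (4 + (-2 + 6 + 5)²) + 792 = (4 + 9²) + 792 = (4 + 81) + 792 = 85 + 792 = 877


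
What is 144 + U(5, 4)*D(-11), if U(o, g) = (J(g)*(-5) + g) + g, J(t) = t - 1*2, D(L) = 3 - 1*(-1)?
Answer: 136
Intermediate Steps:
D(L) = 4 (D(L) = 3 + 1 = 4)
J(t) = -2 + t (J(t) = t - 2 = -2 + t)
U(o, g) = 10 - 3*g (U(o, g) = ((-2 + g)*(-5) + g) + g = ((10 - 5*g) + g) + g = (10 - 4*g) + g = 10 - 3*g)
144 + U(5, 4)*D(-11) = 144 + (10 - 3*4)*4 = 144 + (10 - 12)*4 = 144 - 2*4 = 144 - 8 = 136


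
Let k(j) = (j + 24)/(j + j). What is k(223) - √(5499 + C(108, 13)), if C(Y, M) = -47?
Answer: 247/446 - 2*√1363 ≈ -73.284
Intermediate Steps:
k(j) = (24 + j)/(2*j) (k(j) = (24 + j)/((2*j)) = (24 + j)*(1/(2*j)) = (24 + j)/(2*j))
k(223) - √(5499 + C(108, 13)) = (½)*(24 + 223)/223 - √(5499 - 47) = (½)*(1/223)*247 - √5452 = 247/446 - 2*√1363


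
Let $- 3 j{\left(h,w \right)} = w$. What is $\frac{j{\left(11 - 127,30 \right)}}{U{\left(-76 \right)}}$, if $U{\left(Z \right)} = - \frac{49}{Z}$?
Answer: $- \frac{760}{49} \approx -15.51$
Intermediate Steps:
$j{\left(h,w \right)} = - \frac{w}{3}$
$\frac{j{\left(11 - 127,30 \right)}}{U{\left(-76 \right)}} = \frac{\left(- \frac{1}{3}\right) 30}{\left(-49\right) \frac{1}{-76}} = - \frac{10}{\left(-49\right) \left(- \frac{1}{76}\right)} = - \frac{10}{\frac{49}{76}} = \left(-10\right) \frac{76}{49} = - \frac{760}{49}$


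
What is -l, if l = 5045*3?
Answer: -15135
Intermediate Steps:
l = 15135
-l = -1*15135 = -15135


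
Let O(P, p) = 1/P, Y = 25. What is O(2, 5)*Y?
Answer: 25/2 ≈ 12.500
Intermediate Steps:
O(2, 5)*Y = 25/2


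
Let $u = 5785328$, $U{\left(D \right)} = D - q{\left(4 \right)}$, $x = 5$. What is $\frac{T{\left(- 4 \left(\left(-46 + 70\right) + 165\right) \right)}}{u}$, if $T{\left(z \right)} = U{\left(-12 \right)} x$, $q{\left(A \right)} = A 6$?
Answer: $- \frac{45}{1446332} \approx -3.1113 \cdot 10^{-5}$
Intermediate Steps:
$q{\left(A \right)} = 6 A$
$U{\left(D \right)} = -24 + D$ ($U{\left(D \right)} = D - 6 \cdot 4 = D - 24 = -24 + D$)
$T{\left(z \right)} = -180$ ($T{\left(z \right)} = \left(-24 - 12\right) 5 = \left(-36\right) 5 = -180$)
$\frac{T{\left(- 4 \left(\left(-46 + 70\right) + 165\right) \right)}}{u} = - \frac{180}{5785328} = \left(-180\right) \frac{1}{5785328} = - \frac{45}{1446332}$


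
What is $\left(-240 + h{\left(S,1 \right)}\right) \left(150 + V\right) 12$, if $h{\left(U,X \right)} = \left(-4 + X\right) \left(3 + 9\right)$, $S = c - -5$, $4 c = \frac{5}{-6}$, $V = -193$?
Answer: $142416$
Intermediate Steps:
$c = - \frac{5}{24}$ ($c = \frac{5 \frac{1}{-6}}{4} = \frac{5 \left(- \frac{1}{6}\right)}{4} = \frac{1}{4} \left(- \frac{5}{6}\right) = - \frac{5}{24} \approx -0.20833$)
$S = \frac{115}{24}$ ($S = - \frac{5}{24} - -5 = - \frac{5}{24} + 5 = \frac{115}{24} \approx 4.7917$)
$h{\left(U,X \right)} = -48 + 12 X$ ($h{\left(U,X \right)} = \left(-4 + X\right) 12 = -48 + 12 X$)
$\left(-240 + h{\left(S,1 \right)}\right) \left(150 + V\right) 12 = \left(-240 + \left(-48 + 12 \cdot 1\right)\right) \left(150 - 193\right) 12 = \left(-240 + \left(-48 + 12\right)\right) \left(-43\right) 12 = \left(-240 - 36\right) \left(-43\right) 12 = \left(-276\right) \left(-43\right) 12 = 11868 \cdot 12 = 142416$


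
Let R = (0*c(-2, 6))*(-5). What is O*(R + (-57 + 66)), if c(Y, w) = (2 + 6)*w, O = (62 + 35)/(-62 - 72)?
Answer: -873/134 ≈ -6.5149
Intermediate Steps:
O = -97/134 (O = 97/(-134) = 97*(-1/134) = -97/134 ≈ -0.72388)
c(Y, w) = 8*w
R = 0 (R = (0*(8*6))*(-5) = (0*48)*(-5) = 0*(-5) = 0)
O*(R + (-57 + 66)) = -97*(0 + (-57 + 66))/134 = -97*(0 + 9)/134 = -97/134*9 = -873/134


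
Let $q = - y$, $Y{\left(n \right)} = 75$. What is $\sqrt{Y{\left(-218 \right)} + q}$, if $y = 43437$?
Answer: $3 i \sqrt{4818} \approx 208.24 i$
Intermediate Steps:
$q = -43437$ ($q = \left(-1\right) 43437 = -43437$)
$\sqrt{Y{\left(-218 \right)} + q} = \sqrt{75 - 43437} = \sqrt{-43362} = 3 i \sqrt{4818}$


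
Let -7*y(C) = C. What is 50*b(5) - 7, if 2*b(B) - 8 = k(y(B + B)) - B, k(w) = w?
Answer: 226/7 ≈ 32.286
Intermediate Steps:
y(C) = -C/7
b(B) = 4 - 9*B/14 (b(B) = 4 + (-(B + B)/7 - B)/2 = 4 + (-2*B/7 - B)/2 = 4 + (-9*B/7)/2 = 4 - 9*B/14)
50*b(5) - 7 = 50*(4 - 9/14*5) - 7 = 50*(4 - 45/14) - 7 = 50*(11/14) - 7 = 275/7 - 7 = 226/7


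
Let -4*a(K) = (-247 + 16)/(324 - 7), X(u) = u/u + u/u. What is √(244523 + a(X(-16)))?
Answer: √98287560215/634 ≈ 494.49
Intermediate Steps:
X(u) = 2 (X(u) = 1 + 1 = 2)
a(K) = 231/1268 (a(K) = -(-247 + 16)/(4*(324 - 7)) = -(-231)/(4*317) = -¼*(-231/317) = 231/1268)
√(244523 + a(X(-16))) = √(244523 + 231/1268) = √(310055395/1268) = √98287560215/634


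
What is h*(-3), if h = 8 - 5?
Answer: -9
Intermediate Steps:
h = 3
h*(-3) = 3*(-3) = -9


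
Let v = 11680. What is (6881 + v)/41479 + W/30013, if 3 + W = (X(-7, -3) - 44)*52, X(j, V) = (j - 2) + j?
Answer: 427532376/1244909227 ≈ 0.34342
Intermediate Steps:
X(j, V) = -2 + 2*j (X(j, V) = (-2 + j) + j = -2 + 2*j)
W = -3123 (W = -3 + ((-2 + 2*(-7)) - 44)*52 = -3 + ((-2 - 14) - 44)*52 = -3 + (-16 - 44)*52 = -3 - 60*52 = -3 - 3120 = -3123)
(6881 + v)/41479 + W/30013 = (6881 + 11680)/41479 - 3123/30013 = 18561*(1/41479) - 3123*1/30013 = 18561/41479 - 3123/30013 = 427532376/1244909227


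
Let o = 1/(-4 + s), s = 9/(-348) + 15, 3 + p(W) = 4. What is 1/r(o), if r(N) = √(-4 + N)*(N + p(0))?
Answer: -1273*I*√395903/1727916 ≈ -0.46355*I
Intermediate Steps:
p(W) = 1 (p(W) = -3 + 4 = 1)
s = 1737/116 (s = 9*(-1/348) + 15 = -3/116 + 15 = 1737/116 ≈ 14.974)
o = 116/1273 (o = 1/(-4 + 1737/116) = 1/(1273/116) = 116/1273 ≈ 0.091123)
r(N) = √(-4 + N)*(1 + N) (r(N) = √(-4 + N)*(N + 1) = √(-4 + N)*(1 + N))
1/r(o) = 1/(√(-4 + 116/1273)*(1 + 116/1273)) = 1/(√(-4976/1273)*(1389/1273)) = 1/((4*I*√395903/1273)*(1389/1273)) = 1/(5556*I*√395903/1620529) = -1273*I*√395903/1727916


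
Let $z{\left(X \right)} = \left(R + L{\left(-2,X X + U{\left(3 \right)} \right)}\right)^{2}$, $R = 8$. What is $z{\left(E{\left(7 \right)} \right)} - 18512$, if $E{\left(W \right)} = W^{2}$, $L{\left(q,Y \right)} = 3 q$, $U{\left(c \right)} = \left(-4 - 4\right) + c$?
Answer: $-18508$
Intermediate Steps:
$U{\left(c \right)} = -8 + c$
$z{\left(X \right)} = 4$ ($z{\left(X \right)} = \left(8 + 3 \left(-2\right)\right)^{2} = \left(8 - 6\right)^{2} = 2^{2} = 4$)
$z{\left(E{\left(7 \right)} \right)} - 18512 = 4 - 18512 = -18508$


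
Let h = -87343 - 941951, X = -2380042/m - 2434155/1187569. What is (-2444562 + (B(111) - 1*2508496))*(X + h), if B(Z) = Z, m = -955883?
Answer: 5787173816197054130680235/1135177018427 ≈ 5.0980e+12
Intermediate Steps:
X = 499696714033/1135177018427 (X = -2380042/(-955883) - 2434155/1187569 = -2380042*(-1/955883) - 2434155*1/1187569 = 2380042/955883 - 2434155/1187569 = 499696714033/1135177018427 ≈ 0.44019)
h = -1029294
(-2444562 + (B(111) - 1*2508496))*(X + h) = (-2444562 + (111 - 1*2508496))*(499696714033/1135177018427 - 1029294) = (-2444562 + (111 - 2508496))*(-1168430394308086505/1135177018427) = (-2444562 - 2508385)*(-1168430394308086505/1135177018427) = -4952947*(-1168430394308086505/1135177018427) = 5787173816197054130680235/1135177018427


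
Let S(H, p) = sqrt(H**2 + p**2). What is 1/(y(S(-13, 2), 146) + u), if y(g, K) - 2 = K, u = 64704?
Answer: 1/64852 ≈ 1.5420e-5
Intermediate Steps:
y(g, K) = 2 + K
1/(y(S(-13, 2), 146) + u) = 1/((2 + 146) + 64704) = 1/(148 + 64704) = 1/64852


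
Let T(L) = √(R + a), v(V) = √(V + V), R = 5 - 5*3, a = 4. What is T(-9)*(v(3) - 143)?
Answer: I*(6 - 143*√6) ≈ -344.28*I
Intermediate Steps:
R = -10 (R = 5 - 15 = -10)
v(V) = √2*√V (v(V) = √(2*V) = √2*√V)
T(L) = I*√6 (T(L) = √(-10 + 4) = √(-6) = I*√6)
T(-9)*(v(3) - 143) = (I*√6)*(√2*√3 - 143) = (I*√6)*(√6 - 143) = (I*√6)*(-143 + √6) = I*√6*(-143 + √6)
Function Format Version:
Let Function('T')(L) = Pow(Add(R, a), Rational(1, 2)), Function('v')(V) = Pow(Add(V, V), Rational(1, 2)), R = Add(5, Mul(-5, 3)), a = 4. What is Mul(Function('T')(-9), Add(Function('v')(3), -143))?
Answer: Mul(I, Add(6, Mul(-143, Pow(6, Rational(1, 2))))) ≈ Mul(-344.28, I)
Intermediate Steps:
R = -10 (R = Add(5, -15) = -10)
Function('v')(V) = Mul(Pow(2, Rational(1, 2)), Pow(V, Rational(1, 2))) (Function('v')(V) = Pow(Mul(2, V), Rational(1, 2)) = Mul(Pow(2, Rational(1, 2)), Pow(V, Rational(1, 2))))
Function('T')(L) = Mul(I, Pow(6, Rational(1, 2))) (Function('T')(L) = Pow(Add(-10, 4), Rational(1, 2)) = Pow(-6, Rational(1, 2)) = Mul(I, Pow(6, Rational(1, 2))))
Mul(Function('T')(-9), Add(Function('v')(3), -143)) = Mul(Mul(I, Pow(6, Rational(1, 2))), Add(Mul(Pow(2, Rational(1, 2)), Pow(3, Rational(1, 2))), -143)) = Mul(Mul(I, Pow(6, Rational(1, 2))), Add(Pow(6, Rational(1, 2)), -143)) = Mul(Mul(I, Pow(6, Rational(1, 2))), Add(-143, Pow(6, Rational(1, 2)))) = Mul(I, Pow(6, Rational(1, 2)), Add(-143, Pow(6, Rational(1, 2))))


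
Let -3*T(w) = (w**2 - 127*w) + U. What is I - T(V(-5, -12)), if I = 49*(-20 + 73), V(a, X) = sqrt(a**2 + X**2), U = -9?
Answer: 2100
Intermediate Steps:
V(a, X) = sqrt(X**2 + a**2)
T(w) = 3 - w**2/3 + 127*w/3 (T(w) = -((w**2 - 127*w) - 9)/3 = -(-9 + w**2 - 127*w)/3 = 3 - w**2/3 + 127*w/3)
I = 2597 (I = 49*53 = 2597)
I - T(V(-5, -12)) = 2597 - (3 - (sqrt((-12)**2 + (-5)**2))**2/3 + 127*sqrt((-12)**2 + (-5)**2)/3) = 2597 - (3 - (sqrt(144 + 25))**2/3 + 127*sqrt(144 + 25)/3) = 2597 - (3 - (sqrt(169))**2/3 + 127*sqrt(169)/3) = 2597 - (3 - 1/3*13**2 + (127/3)*13) = 2597 - (3 - 1/3*169 + 1651/3) = 2597 - (3 - 169/3 + 1651/3) = 2597 - 1*497 = 2597 - 497 = 2100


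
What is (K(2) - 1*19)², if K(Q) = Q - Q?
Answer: 361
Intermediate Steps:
K(Q) = 0
(K(2) - 1*19)² = (0 - 1*19)² = (0 - 19)² = (-19)² = 361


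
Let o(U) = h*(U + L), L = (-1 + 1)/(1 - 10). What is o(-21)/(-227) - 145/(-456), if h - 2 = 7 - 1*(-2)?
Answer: 138251/103512 ≈ 1.3356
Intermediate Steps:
L = 0 (L = 0/(-9) = 0*(-⅑) = 0)
h = 11 (h = 2 + (7 - 1*(-2)) = 2 + (7 + 2) = 2 + 9 = 11)
o(U) = 11*U (o(U) = 11*(U + 0) = 11*U)
o(-21)/(-227) - 145/(-456) = (11*(-21))/(-227) - 145/(-456) = -231*(-1/227) - 145*(-1/456) = 231/227 + 145/456 = 138251/103512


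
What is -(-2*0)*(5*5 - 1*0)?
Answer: 0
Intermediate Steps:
-(-2*0)*(5*5 - 1*0) = -0*(25 + 0) = -0*25 = -1*0 = 0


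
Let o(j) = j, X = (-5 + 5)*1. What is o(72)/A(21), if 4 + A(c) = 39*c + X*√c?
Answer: 72/815 ≈ 0.088344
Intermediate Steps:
X = 0 (X = 0*1 = 0)
A(c) = -4 + 39*c (A(c) = -4 + (39*c + 0*√c) = -4 + (39*c + 0) = -4 + 39*c)
o(72)/A(21) = 72/(-4 + 39*21) = 72/(-4 + 819) = 72/815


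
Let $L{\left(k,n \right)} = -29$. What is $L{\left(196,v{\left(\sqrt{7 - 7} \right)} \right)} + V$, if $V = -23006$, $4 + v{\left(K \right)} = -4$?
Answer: $-23035$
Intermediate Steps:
$v{\left(K \right)} = -8$ ($v{\left(K \right)} = -4 - 4 = -8$)
$L{\left(196,v{\left(\sqrt{7 - 7} \right)} \right)} + V = -29 - 23006 = -23035$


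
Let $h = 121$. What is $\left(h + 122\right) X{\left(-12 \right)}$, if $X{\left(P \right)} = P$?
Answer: $-2916$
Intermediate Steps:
$\left(h + 122\right) X{\left(-12 \right)} = \left(121 + 122\right) \left(-12\right) = 243 \left(-12\right) = -2916$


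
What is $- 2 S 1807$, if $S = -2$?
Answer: $7228$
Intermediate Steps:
$- 2 S 1807 = \left(-2\right) \left(-2\right) 1807 = 4 \cdot 1807 = 7228$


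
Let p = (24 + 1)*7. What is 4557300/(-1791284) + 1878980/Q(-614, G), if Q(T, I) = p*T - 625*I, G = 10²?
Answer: -855433873/62898495 ≈ -13.600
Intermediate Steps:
p = 175 (p = 25*7 = 175)
G = 100
Q(T, I) = -625*I + 175*T (Q(T, I) = 175*T - 625*I = -625*I + 175*T)
4557300/(-1791284) + 1878980/Q(-614, G) = 4557300/(-1791284) + 1878980/(-625*100 + 175*(-614)) = 4557300*(-1/1791284) + 1878980/(-62500 - 107450) = -103575/40711 + 1878980/(-169950) = -103575/40711 + 1878980*(-1/169950) = -103575/40711 - 187898/16995 = -855433873/62898495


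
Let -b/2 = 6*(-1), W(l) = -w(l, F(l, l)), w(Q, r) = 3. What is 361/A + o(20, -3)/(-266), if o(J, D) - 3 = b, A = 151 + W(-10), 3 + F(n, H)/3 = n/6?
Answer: 46903/19684 ≈ 2.3828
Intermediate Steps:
F(n, H) = -9 + n/2 (F(n, H) = -9 + 3*(n/6) = -9 + n/2)
W(l) = -3 (W(l) = -1*3 = -3)
b = 12 (b = -12*(-1) = -2*(-6) = 12)
A = 148 (A = 151 - 3 = 148)
o(J, D) = 15 (o(J, D) = 3 + 12 = 15)
361/A + o(20, -3)/(-266) = 361/148 + 15/(-266) = 361*(1/148) + 15*(-1/266) = 361/148 - 15/266 = 46903/19684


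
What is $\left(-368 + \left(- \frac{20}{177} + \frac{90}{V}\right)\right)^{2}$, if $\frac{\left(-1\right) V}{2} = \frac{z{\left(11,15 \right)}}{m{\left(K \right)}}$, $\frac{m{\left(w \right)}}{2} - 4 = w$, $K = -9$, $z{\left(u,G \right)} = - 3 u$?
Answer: $\frac{552444346756}{3790809} \approx 1.4573 \cdot 10^{5}$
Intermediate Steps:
$m{\left(w \right)} = 8 + 2 w$
$V = - \frac{33}{5}$ ($V = - 2 \frac{\left(-3\right) 11}{8 + 2 \left(-9\right)} = - 2 \left(- \frac{33}{8 - 18}\right) = - 2 \left(- \frac{33}{-10}\right) = - 2 \left(\left(-33\right) \left(- \frac{1}{10}\right)\right) = \left(-2\right) \frac{33}{10} = - \frac{33}{5} \approx -6.6$)
$\left(-368 + \left(- \frac{20}{177} + \frac{90}{V}\right)\right)^{2} = \left(-368 + \left(- \frac{20}{177} + \frac{90}{- \frac{33}{5}}\right)\right)^{2} = \left(-368 + \left(\left(-20\right) \frac{1}{177} + 90 \left(- \frac{5}{33}\right)\right)\right)^{2} = \left(-368 - \frac{26770}{1947}\right)^{2} = \left(- \frac{743266}{1947}\right)^{2} = \frac{552444346756}{3790809}$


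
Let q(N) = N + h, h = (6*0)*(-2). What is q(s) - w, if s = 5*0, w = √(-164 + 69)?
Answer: -I*√95 ≈ -9.7468*I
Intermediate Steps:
h = 0 (h = 0*(-2) = 0)
w = I*√95 (w = √(-95) = I*√95 ≈ 9.7468*I)
s = 0
q(N) = N (q(N) = N + 0 = N)
q(s) - w = 0 - I*√95 = -I*√95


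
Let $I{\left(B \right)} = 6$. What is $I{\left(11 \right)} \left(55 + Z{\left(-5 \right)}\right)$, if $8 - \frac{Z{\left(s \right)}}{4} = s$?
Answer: $642$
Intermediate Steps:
$Z{\left(s \right)} = 32 - 4 s$
$I{\left(11 \right)} \left(55 + Z{\left(-5 \right)}\right) = 6 \left(55 + \left(32 - -20\right)\right) = 6 \left(55 + \left(32 + 20\right)\right) = 6 \left(55 + 52\right) = 6 \cdot 107 = 642$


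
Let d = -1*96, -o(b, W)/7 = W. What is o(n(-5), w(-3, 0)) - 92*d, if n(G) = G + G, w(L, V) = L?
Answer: 8853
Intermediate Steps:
n(G) = 2*G
o(b, W) = -7*W
d = -96
o(n(-5), w(-3, 0)) - 92*d = -7*(-3) - 92*(-96) = 21 + 8832 = 8853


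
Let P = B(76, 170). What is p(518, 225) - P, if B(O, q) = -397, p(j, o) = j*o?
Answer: 116947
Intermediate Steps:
P = -397
p(518, 225) - P = 518*225 - 1*(-397) = 116550 + 397 = 116947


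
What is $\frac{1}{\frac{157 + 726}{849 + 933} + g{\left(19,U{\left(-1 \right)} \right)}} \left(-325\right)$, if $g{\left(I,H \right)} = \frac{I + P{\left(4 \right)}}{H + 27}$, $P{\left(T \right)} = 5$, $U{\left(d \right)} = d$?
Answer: $- \frac{7528950}{32863} \approx -229.1$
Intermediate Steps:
$g{\left(I,H \right)} = \frac{5 + I}{27 + H}$ ($g{\left(I,H \right)} = \frac{I + 5}{H + 27} = \frac{5 + I}{27 + H}$)
$\frac{1}{\frac{157 + 726}{849 + 933} + g{\left(19,U{\left(-1 \right)} \right)}} \left(-325\right) = \frac{1}{\frac{157 + 726}{849 + 933} + \frac{5 + 19}{27 - 1}} \left(-325\right) = \frac{1}{\frac{883}{1782} + \frac{1}{26} \cdot 24} \left(-325\right) = \frac{1}{883 \cdot \frac{1}{1782} + \frac{1}{26} \cdot 24} \left(-325\right) = \frac{1}{\frac{883}{1782} + \frac{12}{13}} \left(-325\right) = \frac{1}{\frac{32863}{23166}} \left(-325\right) = \frac{23166}{32863} \left(-325\right) = - \frac{7528950}{32863}$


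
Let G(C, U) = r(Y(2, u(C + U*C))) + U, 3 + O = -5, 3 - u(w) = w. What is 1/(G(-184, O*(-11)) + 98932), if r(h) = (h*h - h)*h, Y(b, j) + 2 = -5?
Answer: 1/98628 ≈ 1.0139e-5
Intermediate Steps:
u(w) = 3 - w
O = -8 (O = -3 - 5 = -8)
Y(b, j) = -7 (Y(b, j) = -2 - 5 = -7)
r(h) = h*(h² - h) (r(h) = (h² - h)*h = h*(h² - h))
G(C, U) = -392 + U (G(C, U) = (-7)²*(-1 - 7) + U = 49*(-8) + U = -392 + U)
1/(G(-184, O*(-11)) + 98932) = 1/((-392 - 8*(-11)) + 98932) = 1/((-392 + 88) + 98932) = 1/(-304 + 98932) = 1/98628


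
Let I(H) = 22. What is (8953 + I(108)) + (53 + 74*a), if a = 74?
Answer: 14504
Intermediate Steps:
(8953 + I(108)) + (53 + 74*a) = (8953 + 22) + (53 + 74*74) = 8975 + (53 + 5476) = 8975 + 5529 = 14504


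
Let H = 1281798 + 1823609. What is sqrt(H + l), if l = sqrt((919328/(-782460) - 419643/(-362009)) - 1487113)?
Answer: sqrt(21361612996786207556579175 + 874251735*I*sqrt(92066577591124573718934030))/2622755205 ≈ 1762.2 + 0.34601*I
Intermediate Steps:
H = 3105407
l = I*sqrt(92066577591124573718934030)/7868265615 (l = sqrt((919328*(-1/782460) - 419643*(-1/362009)) - 1487113) = sqrt((-229832/195615 + 419643/362009) - 1487113) = sqrt(-1112787043/70814390535 - 1487113) = sqrt(-105309001864462498/70814390535) = I*sqrt(92066577591124573718934030)/7868265615 ≈ 1219.5*I)
sqrt(H + l) = sqrt(3105407 + I*sqrt(92066577591124573718934030)/7868265615)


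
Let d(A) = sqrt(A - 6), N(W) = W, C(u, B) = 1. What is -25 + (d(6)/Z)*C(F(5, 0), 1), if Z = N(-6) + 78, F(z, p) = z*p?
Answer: -25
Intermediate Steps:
F(z, p) = p*z
d(A) = sqrt(-6 + A)
Z = 72 (Z = -6 + 78 = 72)
-25 + (d(6)/Z)*C(F(5, 0), 1) = -25 + (sqrt(-6 + 6)/72)*1 = -25 + (sqrt(0)*(1/72))*1 = -25 + (0*(1/72))*1 = -25 + 0*1 = -25 + 0 = -25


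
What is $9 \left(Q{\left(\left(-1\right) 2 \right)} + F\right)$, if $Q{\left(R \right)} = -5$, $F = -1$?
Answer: $-54$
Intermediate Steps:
$9 \left(Q{\left(\left(-1\right) 2 \right)} + F\right) = 9 \left(-5 - 1\right) = 9 \left(-6\right) = -54$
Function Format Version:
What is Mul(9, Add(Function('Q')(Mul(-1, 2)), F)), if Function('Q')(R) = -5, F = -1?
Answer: -54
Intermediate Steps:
Mul(9, Add(Function('Q')(Mul(-1, 2)), F)) = Mul(9, Add(-5, -1)) = Mul(9, -6) = -54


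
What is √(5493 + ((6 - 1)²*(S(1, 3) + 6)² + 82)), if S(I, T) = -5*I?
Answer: 20*√14 ≈ 74.833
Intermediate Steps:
√(5493 + ((6 - 1)²*(S(1, 3) + 6)² + 82)) = √(5493 + ((6 - 1)²*(-5*1 + 6)² + 82)) = √(5493 + (5²*(-5 + 6)² + 82)) = √(5493 + (25*1² + 82)) = √(5493 + (25*1 + 82)) = √(5493 + (25 + 82)) = √(5493 + 107) = √5600 = 20*√14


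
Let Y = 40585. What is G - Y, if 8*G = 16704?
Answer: -38497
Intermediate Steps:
G = 2088 (G = (⅛)*16704 = 2088)
G - Y = 2088 - 1*40585 = 2088 - 40585 = -38497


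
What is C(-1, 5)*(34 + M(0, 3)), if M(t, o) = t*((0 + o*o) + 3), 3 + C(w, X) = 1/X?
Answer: -476/5 ≈ -95.200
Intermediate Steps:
C(w, X) = -3 + 1/X
M(t, o) = t*(3 + o²) (M(t, o) = t*((0 + o²) + 3) = t*(o² + 3) = t*(3 + o²))
C(-1, 5)*(34 + M(0, 3)) = (-3 + 1/5)*(34 + 0*(3 + 3²)) = (-3 + ⅕)*(34 + 0*(3 + 9)) = -14*(34 + 0*12)/5 = -14*(34 + 0)/5 = -14/5*34 = -476/5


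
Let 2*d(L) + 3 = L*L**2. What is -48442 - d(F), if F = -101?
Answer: 466710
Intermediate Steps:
d(L) = -3/2 + L**3/2 (d(L) = -3/2 + (L*L**2)/2 = -3/2 + L**3/2)
-48442 - d(F) = -48442 - (-3/2 + (1/2)*(-101)**3) = -48442 - (-3/2 + (1/2)*(-1030301)) = -48442 - (-3/2 - 1030301/2) = -48442 - 1*(-515152) = -48442 + 515152 = 466710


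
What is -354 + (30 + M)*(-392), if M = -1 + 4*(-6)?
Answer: -2314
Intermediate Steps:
M = -25 (M = -1 - 24 = -25)
-354 + (30 + M)*(-392) = -354 + (30 - 25)*(-392) = -354 + 5*(-392) = -354 - 1960 = -2314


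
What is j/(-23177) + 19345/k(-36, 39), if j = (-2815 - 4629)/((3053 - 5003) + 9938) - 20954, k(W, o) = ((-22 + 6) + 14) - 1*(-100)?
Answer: 2622373349/13224134 ≈ 198.30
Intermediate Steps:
k(W, o) = 98 (k(W, o) = (-16 + 14) + 100 = -2 + 100 = 98)
j = -41846999/1997 (j = -7444/(-1950 + 9938) - 20954 = -7444/7988 - 20954 = -7444*1/7988 - 20954 = -1861/1997 - 20954 = -41846999/1997 ≈ -20955.)
j/(-23177) + 19345/k(-36, 39) = -41846999/1997/(-23177) + 19345/98 = -41846999/1997*(-1/23177) + 19345*(1/98) = 41846999/46284469 + 19345/98 = 2622373349/13224134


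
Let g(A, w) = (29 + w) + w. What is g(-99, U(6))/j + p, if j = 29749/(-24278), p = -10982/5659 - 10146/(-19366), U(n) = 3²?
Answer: -64835395909053/1630129089653 ≈ -39.773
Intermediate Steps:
U(n) = 9
g(A, w) = 29 + 2*w
p = -77630599/54796097 (p = -10982*1/5659 - 10146*(-1/19366) = -10982/5659 + 5073/9683 = -77630599/54796097 ≈ -1.4167)
j = -29749/24278 (j = 29749*(-1/24278) = -29749/24278 ≈ -1.2253)
g(-99, U(6))/j + p = (29 + 2*9)/(-29749/24278) - 77630599/54796097 = (29 + 18)*(-24278/29749) - 77630599/54796097 = 47*(-24278/29749) - 77630599/54796097 = -1141066/29749 - 77630599/54796097 = -64835395909053/1630129089653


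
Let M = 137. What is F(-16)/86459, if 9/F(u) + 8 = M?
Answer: 3/3717737 ≈ 8.0694e-7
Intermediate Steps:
F(u) = 3/43 (F(u) = 9/(-8 + 137) = 9/129 = 9*(1/129) = 3/43)
F(-16)/86459 = (3/43)/86459 = (3/43)*(1/86459) = 3/3717737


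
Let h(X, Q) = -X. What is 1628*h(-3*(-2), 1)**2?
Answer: 58608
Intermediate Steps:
1628*h(-3*(-2), 1)**2 = 1628*(-(-3)*(-2))**2 = 1628*(-1*6)**2 = 1628*(-6)**2 = 1628*36 = 58608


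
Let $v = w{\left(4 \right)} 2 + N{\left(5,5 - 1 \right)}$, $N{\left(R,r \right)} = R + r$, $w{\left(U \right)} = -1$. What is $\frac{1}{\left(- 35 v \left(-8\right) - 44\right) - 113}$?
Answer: $\frac{1}{1803} \approx 0.00055463$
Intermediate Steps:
$v = 7$ ($v = \left(-1\right) 2 + \left(5 + \left(5 - 1\right)\right) = -2 + \left(5 + \left(5 - 1\right)\right) = -2 + \left(5 + 4\right) = -2 + 9 = 7$)
$\frac{1}{\left(- 35 v \left(-8\right) - 44\right) - 113} = \frac{1}{\left(- 35 \cdot 7 \left(-8\right) - 44\right) - 113} = \frac{1}{\left(\left(-35\right) \left(-56\right) - 44\right) - 113} = \frac{1}{\left(1960 - 44\right) - 113} = \frac{1}{1916 - 113} = \frac{1}{1803}$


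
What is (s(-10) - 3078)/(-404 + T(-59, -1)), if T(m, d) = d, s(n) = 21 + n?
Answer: 3067/405 ≈ 7.5728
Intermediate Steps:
(s(-10) - 3078)/(-404 + T(-59, -1)) = ((21 - 10) - 3078)/(-404 - 1) = (11 - 3078)/(-405) = -3067*(-1/405) = 3067/405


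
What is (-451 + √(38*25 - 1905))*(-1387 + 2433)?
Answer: -471746 + 1046*I*√955 ≈ -4.7175e+5 + 32325.0*I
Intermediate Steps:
(-451 + √(38*25 - 1905))*(-1387 + 2433) = (-451 + √(950 - 1905))*1046 = (-451 + √(-955))*1046 = (-451 + I*√955)*1046 = -471746 + 1046*I*√955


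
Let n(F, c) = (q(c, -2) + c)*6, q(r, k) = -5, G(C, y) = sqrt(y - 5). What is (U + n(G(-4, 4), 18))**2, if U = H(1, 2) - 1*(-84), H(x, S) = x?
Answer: 26569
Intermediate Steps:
G(C, y) = sqrt(-5 + y)
n(F, c) = -30 + 6*c (n(F, c) = (-5 + c)*6 = -30 + 6*c)
U = 85 (U = 1 - 1*(-84) = 1 + 84 = 85)
(U + n(G(-4, 4), 18))**2 = (85 + (-30 + 6*18))**2 = (85 + (-30 + 108))**2 = (85 + 78)**2 = 163**2 = 26569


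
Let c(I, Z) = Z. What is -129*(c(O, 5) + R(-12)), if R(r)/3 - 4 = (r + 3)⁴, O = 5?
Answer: -2541300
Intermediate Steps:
R(r) = 12 + 3*(3 + r)⁴ (R(r) = 12 + 3*(r + 3)⁴ = 12 + 3*(3 + r)⁴)
-129*(c(O, 5) + R(-12)) = -129*(5 + (12 + 3*(3 - 12)⁴)) = -129*(5 + (12 + 3*(-9)⁴)) = -129*(5 + (12 + 3*6561)) = -129*(5 + (12 + 19683)) = -129*(5 + 19695) = -129*19700 = -2541300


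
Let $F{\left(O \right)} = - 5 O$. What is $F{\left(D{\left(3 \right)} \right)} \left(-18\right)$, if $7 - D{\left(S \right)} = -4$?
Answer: $990$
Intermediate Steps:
$D{\left(S \right)} = 11$ ($D{\left(S \right)} = 7 - -4 = 7 + 4 = 11$)
$F{\left(D{\left(3 \right)} \right)} \left(-18\right) = \left(-5\right) 11 \left(-18\right) = \left(-55\right) \left(-18\right) = 990$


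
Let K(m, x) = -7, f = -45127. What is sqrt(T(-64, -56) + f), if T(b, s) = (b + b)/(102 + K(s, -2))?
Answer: I*sqrt(407283335)/95 ≈ 212.43*I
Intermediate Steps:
T(b, s) = 2*b/95 (T(b, s) = (b + b)/(102 - 7) = (2*b)/95 = (2*b)*(1/95) = 2*b/95)
sqrt(T(-64, -56) + f) = sqrt((2/95)*(-64) - 45127) = sqrt(-128/95 - 45127) = sqrt(-4287193/95) = I*sqrt(407283335)/95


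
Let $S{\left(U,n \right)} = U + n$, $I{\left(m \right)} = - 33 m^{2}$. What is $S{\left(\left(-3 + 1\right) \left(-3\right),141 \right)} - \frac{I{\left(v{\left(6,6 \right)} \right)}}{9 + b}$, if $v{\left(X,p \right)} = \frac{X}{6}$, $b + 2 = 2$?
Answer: $\frac{452}{3} \approx 150.67$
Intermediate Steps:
$b = 0$ ($b = -2 + 2 = 0$)
$v{\left(X,p \right)} = \frac{X}{6}$ ($v{\left(X,p \right)} = X \frac{1}{6} = \frac{X}{6}$)
$S{\left(\left(-3 + 1\right) \left(-3\right),141 \right)} - \frac{I{\left(v{\left(6,6 \right)} \right)}}{9 + b} = \left(\left(-3 + 1\right) \left(-3\right) + 141\right) - \frac{\left(-33\right) \left(\frac{1}{6} \cdot 6\right)^{2}}{9 + 0} = \left(\left(-2\right) \left(-3\right) + 141\right) - \frac{\left(-33\right) 1^{2}}{9} = \left(6 + 141\right) - \left(-33\right) 1 \cdot \frac{1}{9} = 147 - \left(-33\right) \frac{1}{9} = 147 - - \frac{11}{3} = 147 + \frac{11}{3} = \frac{452}{3}$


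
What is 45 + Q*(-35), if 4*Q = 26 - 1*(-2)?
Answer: -200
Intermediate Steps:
Q = 7 (Q = (26 - 1*(-2))/4 = (26 + 2)/4 = (¼)*28 = 7)
45 + Q*(-35) = 45 + 7*(-35) = 45 - 245 = -200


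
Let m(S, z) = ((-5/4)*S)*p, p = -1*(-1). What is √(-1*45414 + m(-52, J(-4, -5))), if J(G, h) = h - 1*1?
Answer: I*√45349 ≈ 212.95*I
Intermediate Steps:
p = 1
J(G, h) = -1 + h (J(G, h) = h - 1 = -1 + h)
m(S, z) = -5*S/4 (m(S, z) = ((-5/4)*S)*1 = ((-5*¼)*S)*1 = -5*S/4*1 = -5*S/4)
√(-1*45414 + m(-52, J(-4, -5))) = √(-1*45414 - 5/4*(-52)) = √(-45414 + 65) = √(-45349) = I*√45349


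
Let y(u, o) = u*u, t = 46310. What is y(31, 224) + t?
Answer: 47271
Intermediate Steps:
y(u, o) = u**2
y(31, 224) + t = 31**2 + 46310 = 961 + 46310 = 47271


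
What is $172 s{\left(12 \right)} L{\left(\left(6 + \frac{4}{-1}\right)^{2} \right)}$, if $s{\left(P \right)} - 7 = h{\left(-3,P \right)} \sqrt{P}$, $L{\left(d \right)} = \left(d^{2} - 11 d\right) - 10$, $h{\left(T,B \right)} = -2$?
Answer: $-45752 + 26144 \sqrt{3} \approx -469.26$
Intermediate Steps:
$L{\left(d \right)} = -10 + d^{2} - 11 d$
$s{\left(P \right)} = 7 - 2 \sqrt{P}$
$172 s{\left(12 \right)} L{\left(\left(6 + \frac{4}{-1}\right)^{2} \right)} = 172 \left(7 - 2 \sqrt{12}\right) \left(-10 + \left(\left(6 + \frac{4}{-1}\right)^{2}\right)^{2} - 11 \left(6 + \frac{4}{-1}\right)^{2}\right) = 172 \left(7 - 2 \cdot 2 \sqrt{3}\right) \left(-10 + \left(\left(6 + 4 \left(-1\right)\right)^{2}\right)^{2} - 11 \left(6 + 4 \left(-1\right)\right)^{2}\right) = 172 \left(7 - 4 \sqrt{3}\right) \left(-10 + \left(\left(6 - 4\right)^{2}\right)^{2} - 11 \left(6 - 4\right)^{2}\right) = \left(1204 - 688 \sqrt{3}\right) \left(-10 + \left(2^{2}\right)^{2} - 11 \cdot 2^{2}\right) = \left(1204 - 688 \sqrt{3}\right) \left(-10 + 4^{2} - 44\right) = \left(1204 - 688 \sqrt{3}\right) \left(-10 + 16 - 44\right) = \left(1204 - 688 \sqrt{3}\right) \left(-38\right) = -45752 + 26144 \sqrt{3}$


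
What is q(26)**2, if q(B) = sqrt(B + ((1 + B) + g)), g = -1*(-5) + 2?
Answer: 60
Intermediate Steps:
g = 7 (g = 5 + 2 = 7)
q(B) = sqrt(8 + 2*B) (q(B) = sqrt(B + ((1 + B) + 7)) = sqrt(B + (8 + B)) = sqrt(8 + 2*B))
q(26)**2 = (sqrt(8 + 2*26))**2 = (sqrt(8 + 52))**2 = (sqrt(60))**2 = (2*sqrt(15))**2 = 60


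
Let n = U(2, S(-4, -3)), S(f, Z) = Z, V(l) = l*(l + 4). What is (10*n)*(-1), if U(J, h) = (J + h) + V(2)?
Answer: -110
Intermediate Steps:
V(l) = l*(4 + l)
U(J, h) = 12 + J + h (U(J, h) = (J + h) + 2*(4 + 2) = (J + h) + 2*6 = (J + h) + 12 = 12 + J + h)
n = 11 (n = 12 + 2 - 3 = 11)
(10*n)*(-1) = (10*11)*(-1) = 110*(-1) = -110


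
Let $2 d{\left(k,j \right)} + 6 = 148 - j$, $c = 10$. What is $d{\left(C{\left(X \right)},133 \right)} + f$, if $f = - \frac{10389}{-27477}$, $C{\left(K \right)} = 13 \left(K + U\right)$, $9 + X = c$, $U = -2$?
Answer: $\frac{89357}{18318} \approx 4.8781$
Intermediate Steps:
$X = 1$ ($X = -9 + 10 = 1$)
$C{\left(K \right)} = -26 + 13 K$ ($C{\left(K \right)} = 13 \left(K - 2\right) = 13 \left(-2 + K\right) = -26 + 13 K$)
$d{\left(k,j \right)} = 71 - \frac{j}{2}$ ($d{\left(k,j \right)} = -3 + \frac{148 - j}{2} = -3 - \left(-74 + \frac{j}{2}\right) = 71 - \frac{j}{2}$)
$f = \frac{3463}{9159}$ ($f = \left(-10389\right) \left(- \frac{1}{27477}\right) = \frac{3463}{9159} \approx 0.3781$)
$d{\left(C{\left(X \right)},133 \right)} + f = \left(71 - \frac{133}{2}\right) + \frac{3463}{9159} = \frac{9}{2} + \frac{3463}{9159} = \frac{89357}{18318}$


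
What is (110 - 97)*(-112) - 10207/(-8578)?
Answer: -12479361/8578 ≈ -1454.8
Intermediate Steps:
(110 - 97)*(-112) - 10207/(-8578) = 13*(-112) - 10207*(-1/8578) = -1456 + 10207/8578 = -12479361/8578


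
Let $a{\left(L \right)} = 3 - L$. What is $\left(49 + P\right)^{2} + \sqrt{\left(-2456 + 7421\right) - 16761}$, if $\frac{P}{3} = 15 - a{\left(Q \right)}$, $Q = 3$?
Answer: $8836 + 2 i \sqrt{2949} \approx 8836.0 + 108.61 i$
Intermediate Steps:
$P = 45$ ($P = 3 \left(15 - \left(3 - 3\right)\right) = 3 \left(15 - 0\right) = 3 \left(15 + 0\right) = 3 \cdot 15 = 45$)
$\left(49 + P\right)^{2} + \sqrt{\left(-2456 + 7421\right) - 16761} = \left(49 + 45\right)^{2} + \sqrt{\left(-2456 + 7421\right) - 16761} = 94^{2} + \sqrt{4965 - 16761} = 8836 + \sqrt{-11796} = 8836 + 2 i \sqrt{2949}$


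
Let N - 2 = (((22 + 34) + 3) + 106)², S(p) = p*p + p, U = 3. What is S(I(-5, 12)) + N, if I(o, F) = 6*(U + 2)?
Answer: 28157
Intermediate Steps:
I(o, F) = 30 (I(o, F) = 6*(3 + 2) = 6*5 = 30)
S(p) = p + p² (S(p) = p² + p = p + p²)
N = 27227 (N = 2 + (((22 + 34) + 3) + 106)² = 2 + ((56 + 3) + 106)² = 2 + (59 + 106)² = 2 + 165² = 2 + 27225 = 27227)
S(I(-5, 12)) + N = 30*(1 + 30) + 27227 = 30*31 + 27227 = 930 + 27227 = 28157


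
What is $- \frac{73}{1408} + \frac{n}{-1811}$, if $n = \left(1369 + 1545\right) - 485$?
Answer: $- \frac{3552235}{2549888} \approx -1.3931$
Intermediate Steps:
$n = 2429$ ($n = 2914 - 485 = 2429$)
$- \frac{73}{1408} + \frac{n}{-1811} = - \frac{73}{1408} + \frac{2429}{-1811} = \left(-73\right) \frac{1}{1408} + 2429 \left(- \frac{1}{1811}\right) = - \frac{73}{1408} - \frac{2429}{1811} = - \frac{3552235}{2549888}$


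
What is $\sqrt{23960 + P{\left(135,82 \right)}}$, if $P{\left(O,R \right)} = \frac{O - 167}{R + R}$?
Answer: $\frac{28 \sqrt{51373}}{41} \approx 154.79$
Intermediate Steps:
$P{\left(O,R \right)} = \frac{-167 + O}{2 R}$
$\sqrt{23960 + P{\left(135,82 \right)}} = \sqrt{23960 + \frac{-167 + 135}{2 \cdot 82}} = \sqrt{23960 + \frac{1}{2} \cdot \frac{1}{82} \left(-32\right)} = \sqrt{23960 - \frac{8}{41}} = \sqrt{\frac{982352}{41}} = \frac{28 \sqrt{51373}}{41}$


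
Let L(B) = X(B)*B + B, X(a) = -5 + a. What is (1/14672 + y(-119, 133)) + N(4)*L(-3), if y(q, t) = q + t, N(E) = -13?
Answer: -3800047/14672 ≈ -259.00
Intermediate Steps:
L(B) = B + B*(-5 + B) (L(B) = (-5 + B)*B + B = B*(-5 + B) + B = B + B*(-5 + B))
(1/14672 + y(-119, 133)) + N(4)*L(-3) = (1/14672 + (-119 + 133)) - (-39)*(-4 - 3) = (1/14672 + 14) - (-39)*(-7) = 205409/14672 - 13*21 = 205409/14672 - 273 = -3800047/14672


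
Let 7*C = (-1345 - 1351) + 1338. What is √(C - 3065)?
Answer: I*√3259 ≈ 57.088*I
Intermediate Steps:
C = -194 (C = ((-1345 - 1351) + 1338)/7 = (-2696 + 1338)/7 = (⅐)*(-1358) = -194)
√(C - 3065) = √(-194 - 3065) = √(-3259) = I*√3259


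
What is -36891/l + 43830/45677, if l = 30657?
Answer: -113791299/466773263 ≈ -0.24378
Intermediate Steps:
-36891/l + 43830/45677 = -36891/30657 + 43830/45677 = -36891*1/30657 + 43830*(1/45677) = -12297/10219 + 43830/45677 = -113791299/466773263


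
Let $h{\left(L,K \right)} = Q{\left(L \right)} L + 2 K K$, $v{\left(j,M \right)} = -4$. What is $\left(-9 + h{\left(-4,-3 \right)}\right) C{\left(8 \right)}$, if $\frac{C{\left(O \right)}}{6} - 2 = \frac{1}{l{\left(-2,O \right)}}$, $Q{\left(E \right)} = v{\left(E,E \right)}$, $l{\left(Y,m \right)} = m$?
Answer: $\frac{1275}{4} \approx 318.75$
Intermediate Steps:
$Q{\left(E \right)} = -4$
$C{\left(O \right)} = 12 + \frac{6}{O}$
$h{\left(L,K \right)} = - 4 L + 2 K^{2}$ ($h{\left(L,K \right)} = - 4 L + 2 K K = - 4 L + 2 K^{2}$)
$\left(-9 + h{\left(-4,-3 \right)}\right) C{\left(8 \right)} = \left(-9 + \left(\left(-4\right) \left(-4\right) + 2 \left(-3\right)^{2}\right)\right) \left(12 + \frac{6}{8}\right) = \left(-9 + \left(16 + 2 \cdot 9\right)\right) \left(12 + 6 \cdot \frac{1}{8}\right) = \left(-9 + \left(16 + 18\right)\right) \left(12 + \frac{3}{4}\right) = \left(-9 + 34\right) \frac{51}{4} = 25 \cdot \frac{51}{4} = \frac{1275}{4}$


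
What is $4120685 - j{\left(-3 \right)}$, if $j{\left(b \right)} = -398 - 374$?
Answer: $4121457$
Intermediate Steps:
$j{\left(b \right)} = -772$
$4120685 - j{\left(-3 \right)} = 4120685 - -772 = 4120685 + 772 = 4121457$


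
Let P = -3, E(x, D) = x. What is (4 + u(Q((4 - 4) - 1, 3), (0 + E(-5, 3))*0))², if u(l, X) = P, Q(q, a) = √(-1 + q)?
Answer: 1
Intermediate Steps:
u(l, X) = -3
(4 + u(Q((4 - 4) - 1, 3), (0 + E(-5, 3))*0))² = (4 - 3)² = 1² = 1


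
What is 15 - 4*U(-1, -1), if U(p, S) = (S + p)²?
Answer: -1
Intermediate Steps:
15 - 4*U(-1, -1) = 15 - 4*(-1 - 1)² = 15 - 4*(-2)² = 15 - 4*4 = 15 - 16 = -1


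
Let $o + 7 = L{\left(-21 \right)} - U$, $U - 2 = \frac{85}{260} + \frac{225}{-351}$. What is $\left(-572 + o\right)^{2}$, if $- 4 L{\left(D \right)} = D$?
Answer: $\frac{503643364}{1521} \approx 3.3113 \cdot 10^{5}$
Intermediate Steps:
$U = \frac{263}{156}$ ($U = 2 + \left(\frac{85}{260} + \frac{225}{-351}\right) = 2 + \left(85 \cdot \frac{1}{260} + 225 \left(- \frac{1}{351}\right)\right) = 2 + \left(\frac{17}{52} - \frac{25}{39}\right) = 2 - \frac{49}{156} = \frac{263}{156} \approx 1.6859$)
$L{\left(D \right)} = - \frac{D}{4}$
$o = - \frac{134}{39}$ ($o = -7 - - \frac{139}{39} = -7 + \left(\frac{21}{4} - \frac{263}{156}\right) = -7 + \frac{139}{39} = - \frac{134}{39} \approx -3.4359$)
$\left(-572 + o\right)^{2} = \left(-572 - \frac{134}{39}\right)^{2} = \left(- \frac{22442}{39}\right)^{2} = \frac{503643364}{1521}$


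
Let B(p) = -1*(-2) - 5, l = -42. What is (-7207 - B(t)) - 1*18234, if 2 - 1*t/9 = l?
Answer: -25438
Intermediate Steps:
t = 396 (t = 18 - 9*(-42) = 18 + 378 = 396)
B(p) = -3 (B(p) = 2 - 5 = -3)
(-7207 - B(t)) - 1*18234 = (-7207 - 1*(-3)) - 1*18234 = (-7207 + 3) - 18234 = -7204 - 18234 = -25438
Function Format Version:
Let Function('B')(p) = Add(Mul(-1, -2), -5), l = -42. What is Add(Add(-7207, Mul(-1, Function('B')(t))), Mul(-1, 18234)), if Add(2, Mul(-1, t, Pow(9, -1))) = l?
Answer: -25438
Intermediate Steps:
t = 396 (t = Add(18, Mul(-9, -42)) = Add(18, 378) = 396)
Function('B')(p) = -3 (Function('B')(p) = Add(2, -5) = -3)
Add(Add(-7207, Mul(-1, Function('B')(t))), Mul(-1, 18234)) = Add(Add(-7207, Mul(-1, -3)), Mul(-1, 18234)) = Add(Add(-7207, 3), -18234) = Add(-7204, -18234) = -25438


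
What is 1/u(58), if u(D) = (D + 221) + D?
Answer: 1/337 ≈ 0.0029674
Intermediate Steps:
u(D) = 221 + 2*D (u(D) = (221 + D) + D = 221 + 2*D)
1/u(58) = 1/(221 + 2*58) = 1/(221 + 116) = 1/337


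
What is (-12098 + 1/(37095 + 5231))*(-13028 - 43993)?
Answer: 29198170237887/42326 ≈ 6.8984e+8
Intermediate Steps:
(-12098 + 1/(37095 + 5231))*(-13028 - 43993) = (-12098 + 1/42326)*(-57021) = -512059947/42326*(-57021) = 29198170237887/42326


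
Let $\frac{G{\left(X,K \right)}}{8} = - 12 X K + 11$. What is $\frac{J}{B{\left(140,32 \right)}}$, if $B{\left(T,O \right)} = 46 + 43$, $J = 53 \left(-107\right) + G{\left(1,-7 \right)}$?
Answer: $- \frac{4911}{89} \approx -55.18$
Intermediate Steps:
$G{\left(X,K \right)} = 88 - 96 K X$ ($G{\left(X,K \right)} = 8 \left(- 12 X K + 11\right) = 8 \left(- 12 K X + 11\right) = 8 \left(11 - 12 K X\right) = 88 - 96 K X$)
$J = -4911$ ($J = 53 \left(-107\right) - \left(-88 - 672\right) = -5671 + \left(88 + 672\right) = -5671 + 760 = -4911$)
$B{\left(T,O \right)} = 89$
$\frac{J}{B{\left(140,32 \right)}} = - \frac{4911}{89}$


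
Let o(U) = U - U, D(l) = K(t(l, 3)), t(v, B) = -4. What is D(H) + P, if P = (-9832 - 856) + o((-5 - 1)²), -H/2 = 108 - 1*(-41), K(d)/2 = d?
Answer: -10696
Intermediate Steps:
K(d) = 2*d
H = -298 (H = -2*(108 - 1*(-41)) = -2*(108 + 41) = -2*149 = -298)
D(l) = -8 (D(l) = 2*(-4) = -8)
o(U) = 0
P = -10688 (P = (-9832 - 856) + 0 = -10688 + 0 = -10688)
D(H) + P = -8 - 10688 = -10696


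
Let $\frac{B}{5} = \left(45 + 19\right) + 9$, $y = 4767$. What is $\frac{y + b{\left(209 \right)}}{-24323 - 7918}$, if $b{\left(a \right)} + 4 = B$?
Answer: $- \frac{5128}{32241} \approx -0.15905$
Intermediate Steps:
$B = 365$ ($B = 5 \left(\left(45 + 19\right) + 9\right) = 5 \left(64 + 9\right) = 5 \cdot 73 = 365$)
$b{\left(a \right)} = 361$ ($b{\left(a \right)} = -4 + 365 = 361$)
$\frac{y + b{\left(209 \right)}}{-24323 - 7918} = \frac{4767 + 361}{-24323 - 7918} = \frac{5128}{-32241} = 5128 \left(- \frac{1}{32241}\right) = - \frac{5128}{32241}$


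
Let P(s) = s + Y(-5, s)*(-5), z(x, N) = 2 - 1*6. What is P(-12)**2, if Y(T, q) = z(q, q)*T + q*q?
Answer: 692224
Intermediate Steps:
z(x, N) = -4 (z(x, N) = 2 - 6 = -4)
Y(T, q) = q**2 - 4*T (Y(T, q) = -4*T + q*q = -4*T + q**2 = q**2 - 4*T)
P(s) = -100 + s - 5*s**2 (P(s) = s + (s**2 - 4*(-5))*(-5) = s + (s**2 + 20)*(-5) = s + (20 + s**2)*(-5) = s + (-100 - 5*s**2) = -100 + s - 5*s**2)
P(-12)**2 = (-100 - 12 - 5*(-12)**2)**2 = (-100 - 12 - 5*144)**2 = (-100 - 12 - 720)**2 = (-832)**2 = 692224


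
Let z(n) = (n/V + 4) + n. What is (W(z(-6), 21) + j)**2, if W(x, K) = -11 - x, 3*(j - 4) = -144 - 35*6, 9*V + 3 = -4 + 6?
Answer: 31329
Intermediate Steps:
V = -1/9 (V = -1/3 + (-4 + 6)/9 = -1/3 + (1/9)*2 = -1/3 + 2/9 = -1/9 ≈ -0.11111)
j = -114 (j = 4 + (-144 - 35*6)/3 = 4 + (-144 - 210)/3 = 4 + (1/3)*(-354) = 4 - 118 = -114)
z(n) = 4 - 8*n (z(n) = (n/(-1/9) + 4) + n = (n*(-9) + 4) + n = (-9*n + 4) + n = (4 - 9*n) + n = 4 - 8*n)
(W(z(-6), 21) + j)**2 = ((-11 - (4 - 8*(-6))) - 114)**2 = ((-11 - (4 + 48)) - 114)**2 = ((-11 - 1*52) - 114)**2 = ((-11 - 52) - 114)**2 = (-63 - 114)**2 = (-177)**2 = 31329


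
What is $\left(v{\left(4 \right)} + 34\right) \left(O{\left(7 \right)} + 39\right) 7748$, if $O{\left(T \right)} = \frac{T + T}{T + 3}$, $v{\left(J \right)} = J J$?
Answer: $15650960$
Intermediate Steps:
$v{\left(J \right)} = J^{2}$
$O{\left(T \right)} = \frac{2 T}{3 + T}$
$\left(v{\left(4 \right)} + 34\right) \left(O{\left(7 \right)} + 39\right) 7748 = \left(4^{2} + 34\right) \left(2 \cdot 7 \frac{1}{3 + 7} + 39\right) 7748 = \left(16 + 34\right) \left(2 \cdot 7 \cdot \frac{1}{10} + 39\right) 7748 = 50 \left(2 \cdot 7 \cdot \frac{1}{10} + 39\right) 7748 = 50 \left(\frac{7}{5} + 39\right) 7748 = 50 \cdot \frac{202}{5} \cdot 7748 = 2020 \cdot 7748 = 15650960$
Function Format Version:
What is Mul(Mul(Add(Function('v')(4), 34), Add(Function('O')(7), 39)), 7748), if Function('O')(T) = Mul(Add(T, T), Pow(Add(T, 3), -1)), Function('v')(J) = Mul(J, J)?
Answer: 15650960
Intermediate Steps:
Function('v')(J) = Pow(J, 2)
Function('O')(T) = Mul(2, T, Pow(Add(3, T), -1)) (Function('O')(T) = Mul(Mul(2, T), Pow(Add(3, T), -1)) = Mul(2, T, Pow(Add(3, T), -1)))
Mul(Mul(Add(Function('v')(4), 34), Add(Function('O')(7), 39)), 7748) = Mul(Mul(Add(Pow(4, 2), 34), Add(Mul(2, 7, Pow(Add(3, 7), -1)), 39)), 7748) = Mul(Mul(Add(16, 34), Add(Mul(2, 7, Pow(10, -1)), 39)), 7748) = Mul(Mul(50, Add(Mul(2, 7, Rational(1, 10)), 39)), 7748) = Mul(Mul(50, Add(Rational(7, 5), 39)), 7748) = Mul(Mul(50, Rational(202, 5)), 7748) = Mul(2020, 7748) = 15650960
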